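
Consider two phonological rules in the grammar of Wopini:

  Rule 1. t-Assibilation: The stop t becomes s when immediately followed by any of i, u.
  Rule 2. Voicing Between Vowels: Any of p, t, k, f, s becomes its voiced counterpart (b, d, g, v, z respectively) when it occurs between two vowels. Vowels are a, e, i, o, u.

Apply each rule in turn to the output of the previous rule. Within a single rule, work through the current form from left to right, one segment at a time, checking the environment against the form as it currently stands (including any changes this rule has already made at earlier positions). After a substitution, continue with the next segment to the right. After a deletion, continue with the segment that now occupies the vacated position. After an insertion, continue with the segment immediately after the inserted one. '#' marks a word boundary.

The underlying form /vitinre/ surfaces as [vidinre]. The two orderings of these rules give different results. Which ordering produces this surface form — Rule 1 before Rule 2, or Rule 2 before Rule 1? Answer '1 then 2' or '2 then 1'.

2 then 1

Order 1 then 2:
  1 t-Assibilation: [vitinre] → [visinre]
  2 Voicing Between Vowels: [visinre] → [vizinre]
  result: [vizinre]
Order 2 then 1:
  2 Voicing Between Vowels: [vitinre] → [vidinre]
  1 t-Assibilation: no change — [vidinre]
  result: [vidinre]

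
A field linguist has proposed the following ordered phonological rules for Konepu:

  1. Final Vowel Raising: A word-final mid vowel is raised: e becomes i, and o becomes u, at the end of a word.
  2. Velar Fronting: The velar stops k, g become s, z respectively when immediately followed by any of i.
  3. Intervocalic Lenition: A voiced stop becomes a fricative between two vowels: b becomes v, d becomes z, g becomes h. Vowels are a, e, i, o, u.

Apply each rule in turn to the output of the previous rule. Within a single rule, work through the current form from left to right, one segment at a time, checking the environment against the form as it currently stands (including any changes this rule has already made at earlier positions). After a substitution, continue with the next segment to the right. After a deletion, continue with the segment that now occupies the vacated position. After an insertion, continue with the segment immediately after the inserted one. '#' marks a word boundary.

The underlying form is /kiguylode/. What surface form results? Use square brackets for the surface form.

1 Final Vowel Raising: [kiguylode] → [kiguylodi]
2 Velar Fronting: [kiguylodi] → [siguylodi]
3 Intervocalic Lenition: [siguylodi] → [sihuylozi]

[sihuylozi]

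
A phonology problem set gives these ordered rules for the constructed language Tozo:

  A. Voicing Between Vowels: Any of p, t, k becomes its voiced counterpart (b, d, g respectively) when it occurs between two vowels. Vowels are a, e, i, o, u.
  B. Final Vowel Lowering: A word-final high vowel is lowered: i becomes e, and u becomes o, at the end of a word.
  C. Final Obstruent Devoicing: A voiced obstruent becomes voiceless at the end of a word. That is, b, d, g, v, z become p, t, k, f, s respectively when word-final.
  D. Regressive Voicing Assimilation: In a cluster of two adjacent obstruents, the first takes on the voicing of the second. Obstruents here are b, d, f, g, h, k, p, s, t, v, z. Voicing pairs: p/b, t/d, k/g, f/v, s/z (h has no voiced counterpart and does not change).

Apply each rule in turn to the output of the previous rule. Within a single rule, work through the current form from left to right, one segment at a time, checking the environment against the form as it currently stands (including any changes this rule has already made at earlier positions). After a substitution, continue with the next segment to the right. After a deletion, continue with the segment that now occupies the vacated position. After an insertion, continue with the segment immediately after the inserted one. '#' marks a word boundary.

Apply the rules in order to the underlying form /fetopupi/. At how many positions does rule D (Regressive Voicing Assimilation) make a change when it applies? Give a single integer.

0

A Voicing Between Vowels: [fetopupi] → [fedobubi]
B Final Vowel Lowering: [fedobubi] → [fedobube]
C Final Obstruent Devoicing: no change — [fedobube]
D Regressive Voicing Assimilation: no change — [fedobube]
Rule D changed 0 position(s).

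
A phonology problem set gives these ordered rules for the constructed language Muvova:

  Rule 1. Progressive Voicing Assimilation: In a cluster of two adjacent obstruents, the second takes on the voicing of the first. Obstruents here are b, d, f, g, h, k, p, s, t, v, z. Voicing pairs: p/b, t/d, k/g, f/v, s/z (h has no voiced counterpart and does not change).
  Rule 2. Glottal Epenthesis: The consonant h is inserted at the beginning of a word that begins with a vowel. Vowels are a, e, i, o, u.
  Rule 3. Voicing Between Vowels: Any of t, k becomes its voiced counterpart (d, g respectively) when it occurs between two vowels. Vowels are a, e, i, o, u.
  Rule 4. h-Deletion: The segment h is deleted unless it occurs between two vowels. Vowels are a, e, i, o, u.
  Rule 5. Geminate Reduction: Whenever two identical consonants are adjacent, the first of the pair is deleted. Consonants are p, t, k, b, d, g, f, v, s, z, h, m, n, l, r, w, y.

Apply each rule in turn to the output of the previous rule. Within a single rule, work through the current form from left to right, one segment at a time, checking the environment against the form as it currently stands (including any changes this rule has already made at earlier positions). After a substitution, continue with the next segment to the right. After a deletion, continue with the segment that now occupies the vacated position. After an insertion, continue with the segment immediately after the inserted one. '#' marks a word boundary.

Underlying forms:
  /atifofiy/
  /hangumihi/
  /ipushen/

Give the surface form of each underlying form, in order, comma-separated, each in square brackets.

[adifofiy], [angumihi], [ipusen]

/atifofiy/:
  Rule 1 Progressive Voicing Assimilation: no change — [atifofiy]
  Rule 2 Glottal Epenthesis: [atifofiy] → [hatifofiy]
  Rule 3 Voicing Between Vowels: [hatifofiy] → [hadifofiy]
  Rule 4 h-Deletion: [hadifofiy] → [adifofiy]
  Rule 5 Geminate Reduction: no change — [adifofiy]
/hangumihi/:
  Rule 1 Progressive Voicing Assimilation: no change — [hangumihi]
  Rule 2 Glottal Epenthesis: no change — [hangumihi]
  Rule 3 Voicing Between Vowels: no change — [hangumihi]
  Rule 4 h-Deletion: [hangumihi] → [angumihi]
  Rule 5 Geminate Reduction: no change — [angumihi]
/ipushen/:
  Rule 1 Progressive Voicing Assimilation: no change — [ipushen]
  Rule 2 Glottal Epenthesis: [ipushen] → [hipushen]
  Rule 3 Voicing Between Vowels: no change — [hipushen]
  Rule 4 h-Deletion: [hipushen] → [ipusen]
  Rule 5 Geminate Reduction: no change — [ipusen]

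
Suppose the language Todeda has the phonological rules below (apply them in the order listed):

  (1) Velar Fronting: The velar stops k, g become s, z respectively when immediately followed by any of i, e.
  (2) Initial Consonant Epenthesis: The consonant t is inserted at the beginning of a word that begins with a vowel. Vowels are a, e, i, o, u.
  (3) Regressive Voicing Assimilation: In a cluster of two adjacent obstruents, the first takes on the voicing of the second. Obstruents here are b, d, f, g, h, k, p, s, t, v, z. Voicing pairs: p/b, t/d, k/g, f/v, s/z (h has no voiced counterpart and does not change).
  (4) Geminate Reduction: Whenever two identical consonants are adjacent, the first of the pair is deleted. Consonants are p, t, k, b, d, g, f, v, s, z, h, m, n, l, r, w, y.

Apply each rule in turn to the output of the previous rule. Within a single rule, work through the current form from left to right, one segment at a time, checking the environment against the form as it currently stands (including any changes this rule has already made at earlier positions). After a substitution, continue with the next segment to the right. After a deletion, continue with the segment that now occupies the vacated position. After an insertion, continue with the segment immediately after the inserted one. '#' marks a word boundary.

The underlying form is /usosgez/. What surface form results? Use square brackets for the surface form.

[tusozez]

(1) Velar Fronting: [usosgez] → [usoszez]
(2) Initial Consonant Epenthesis: [usoszez] → [tusoszez]
(3) Regressive Voicing Assimilation: [tusoszez] → [tusozzez]
(4) Geminate Reduction: [tusozzez] → [tusozez]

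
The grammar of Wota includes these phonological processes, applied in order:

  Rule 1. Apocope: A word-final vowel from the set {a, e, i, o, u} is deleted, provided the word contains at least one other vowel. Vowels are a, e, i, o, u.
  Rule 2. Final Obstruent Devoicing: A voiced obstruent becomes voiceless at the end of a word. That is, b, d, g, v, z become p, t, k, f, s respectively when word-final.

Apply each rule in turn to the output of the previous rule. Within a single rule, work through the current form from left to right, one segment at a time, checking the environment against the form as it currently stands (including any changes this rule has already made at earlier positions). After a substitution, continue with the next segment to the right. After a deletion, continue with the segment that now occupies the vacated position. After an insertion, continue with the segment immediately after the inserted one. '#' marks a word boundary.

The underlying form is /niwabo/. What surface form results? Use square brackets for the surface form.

[niwap]

Rule 1 Apocope: [niwabo] → [niwab]
Rule 2 Final Obstruent Devoicing: [niwab] → [niwap]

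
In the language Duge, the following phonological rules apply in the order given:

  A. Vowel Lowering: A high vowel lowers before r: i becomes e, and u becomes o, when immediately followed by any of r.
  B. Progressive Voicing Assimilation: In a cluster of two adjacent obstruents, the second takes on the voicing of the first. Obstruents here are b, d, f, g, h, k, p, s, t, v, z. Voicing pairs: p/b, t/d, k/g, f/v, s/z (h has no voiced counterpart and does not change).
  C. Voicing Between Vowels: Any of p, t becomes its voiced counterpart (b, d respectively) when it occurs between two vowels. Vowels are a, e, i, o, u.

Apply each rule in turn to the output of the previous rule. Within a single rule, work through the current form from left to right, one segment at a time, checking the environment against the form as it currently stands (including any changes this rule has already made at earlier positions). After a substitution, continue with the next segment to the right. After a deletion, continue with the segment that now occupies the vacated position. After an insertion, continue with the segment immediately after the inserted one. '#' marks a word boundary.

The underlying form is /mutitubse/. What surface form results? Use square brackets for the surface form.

A Vowel Lowering: no change — [mutitubse]
B Progressive Voicing Assimilation: [mutitubse] → [mutitubze]
C Voicing Between Vowels: [mutitubze] → [mudidubze]

[mudidubze]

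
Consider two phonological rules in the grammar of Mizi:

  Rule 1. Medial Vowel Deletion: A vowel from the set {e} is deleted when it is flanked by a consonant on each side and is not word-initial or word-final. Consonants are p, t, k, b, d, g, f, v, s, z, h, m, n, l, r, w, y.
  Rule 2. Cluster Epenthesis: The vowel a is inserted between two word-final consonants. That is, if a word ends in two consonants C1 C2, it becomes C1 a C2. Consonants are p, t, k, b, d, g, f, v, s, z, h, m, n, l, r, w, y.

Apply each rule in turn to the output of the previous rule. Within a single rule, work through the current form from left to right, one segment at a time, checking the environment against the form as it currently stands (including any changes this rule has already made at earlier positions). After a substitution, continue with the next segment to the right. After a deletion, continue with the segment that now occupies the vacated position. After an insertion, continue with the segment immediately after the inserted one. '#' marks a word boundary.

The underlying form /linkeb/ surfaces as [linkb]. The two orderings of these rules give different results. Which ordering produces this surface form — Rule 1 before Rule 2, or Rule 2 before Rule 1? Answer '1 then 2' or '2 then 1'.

2 then 1

Order 1 then 2:
  1 Medial Vowel Deletion: [linkeb] → [linkb]
  2 Cluster Epenthesis: [linkb] → [linkab]
  result: [linkab]
Order 2 then 1:
  2 Cluster Epenthesis: no change — [linkeb]
  1 Medial Vowel Deletion: [linkeb] → [linkb]
  result: [linkb]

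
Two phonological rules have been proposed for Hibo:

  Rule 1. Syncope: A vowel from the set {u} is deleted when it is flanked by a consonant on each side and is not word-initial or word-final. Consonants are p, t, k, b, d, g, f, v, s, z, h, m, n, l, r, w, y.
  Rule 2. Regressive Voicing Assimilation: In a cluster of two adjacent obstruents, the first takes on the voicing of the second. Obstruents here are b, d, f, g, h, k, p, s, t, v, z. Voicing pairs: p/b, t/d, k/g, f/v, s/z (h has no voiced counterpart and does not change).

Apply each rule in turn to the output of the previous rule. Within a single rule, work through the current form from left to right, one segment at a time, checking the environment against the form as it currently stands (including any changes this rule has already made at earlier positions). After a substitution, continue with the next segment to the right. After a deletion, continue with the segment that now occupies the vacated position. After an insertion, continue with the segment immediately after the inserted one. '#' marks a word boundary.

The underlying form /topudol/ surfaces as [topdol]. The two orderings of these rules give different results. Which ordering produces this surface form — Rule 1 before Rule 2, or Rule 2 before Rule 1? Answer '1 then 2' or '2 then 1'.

Order 1 then 2:
  1 Syncope: [topudol] → [topdol]
  2 Regressive Voicing Assimilation: [topdol] → [tobdol]
  result: [tobdol]
Order 2 then 1:
  2 Regressive Voicing Assimilation: no change — [topudol]
  1 Syncope: [topudol] → [topdol]
  result: [topdol]

2 then 1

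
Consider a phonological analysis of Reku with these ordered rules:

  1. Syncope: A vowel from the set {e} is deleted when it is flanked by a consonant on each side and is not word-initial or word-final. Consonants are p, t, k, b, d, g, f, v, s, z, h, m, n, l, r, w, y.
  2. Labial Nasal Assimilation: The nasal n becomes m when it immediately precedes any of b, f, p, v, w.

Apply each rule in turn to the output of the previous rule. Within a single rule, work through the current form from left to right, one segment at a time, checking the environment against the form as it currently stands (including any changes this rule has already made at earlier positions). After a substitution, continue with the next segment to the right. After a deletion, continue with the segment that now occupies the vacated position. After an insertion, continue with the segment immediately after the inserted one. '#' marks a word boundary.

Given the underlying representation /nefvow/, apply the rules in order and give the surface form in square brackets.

1 Syncope: [nefvow] → [nfvow]
2 Labial Nasal Assimilation: [nfvow] → [mfvow]

[mfvow]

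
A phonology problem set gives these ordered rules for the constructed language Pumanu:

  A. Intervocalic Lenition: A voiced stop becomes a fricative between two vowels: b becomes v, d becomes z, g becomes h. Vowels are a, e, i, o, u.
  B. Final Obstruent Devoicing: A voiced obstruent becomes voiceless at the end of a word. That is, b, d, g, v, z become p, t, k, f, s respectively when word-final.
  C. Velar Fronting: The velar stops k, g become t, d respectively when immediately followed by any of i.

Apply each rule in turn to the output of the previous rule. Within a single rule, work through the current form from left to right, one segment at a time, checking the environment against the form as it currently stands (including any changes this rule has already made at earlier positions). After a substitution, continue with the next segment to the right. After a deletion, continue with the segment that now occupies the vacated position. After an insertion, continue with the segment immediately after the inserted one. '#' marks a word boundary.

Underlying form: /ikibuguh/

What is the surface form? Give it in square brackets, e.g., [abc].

A Intervocalic Lenition: [ikibuguh] → [ikivuhuh]
B Final Obstruent Devoicing: no change — [ikivuhuh]
C Velar Fronting: [ikivuhuh] → [itivuhuh]

[itivuhuh]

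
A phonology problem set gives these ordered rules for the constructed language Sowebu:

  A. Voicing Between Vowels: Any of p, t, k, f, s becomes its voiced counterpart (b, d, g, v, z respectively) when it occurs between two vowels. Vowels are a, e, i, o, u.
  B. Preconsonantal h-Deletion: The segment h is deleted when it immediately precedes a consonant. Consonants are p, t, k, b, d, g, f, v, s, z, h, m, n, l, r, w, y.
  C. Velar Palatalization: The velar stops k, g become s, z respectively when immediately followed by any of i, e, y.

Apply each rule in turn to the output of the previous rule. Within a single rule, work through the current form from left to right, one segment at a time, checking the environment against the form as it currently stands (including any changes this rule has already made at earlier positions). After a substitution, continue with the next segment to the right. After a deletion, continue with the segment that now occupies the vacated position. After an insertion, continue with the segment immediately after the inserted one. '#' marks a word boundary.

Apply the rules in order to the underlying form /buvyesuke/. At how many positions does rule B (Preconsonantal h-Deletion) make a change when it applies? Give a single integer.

A Voicing Between Vowels: [buvyesuke] → [buvyezuge]
B Preconsonantal h-Deletion: no change — [buvyezuge]
C Velar Palatalization: [buvyezuge] → [buvyezuze]
Rule B changed 0 position(s).

0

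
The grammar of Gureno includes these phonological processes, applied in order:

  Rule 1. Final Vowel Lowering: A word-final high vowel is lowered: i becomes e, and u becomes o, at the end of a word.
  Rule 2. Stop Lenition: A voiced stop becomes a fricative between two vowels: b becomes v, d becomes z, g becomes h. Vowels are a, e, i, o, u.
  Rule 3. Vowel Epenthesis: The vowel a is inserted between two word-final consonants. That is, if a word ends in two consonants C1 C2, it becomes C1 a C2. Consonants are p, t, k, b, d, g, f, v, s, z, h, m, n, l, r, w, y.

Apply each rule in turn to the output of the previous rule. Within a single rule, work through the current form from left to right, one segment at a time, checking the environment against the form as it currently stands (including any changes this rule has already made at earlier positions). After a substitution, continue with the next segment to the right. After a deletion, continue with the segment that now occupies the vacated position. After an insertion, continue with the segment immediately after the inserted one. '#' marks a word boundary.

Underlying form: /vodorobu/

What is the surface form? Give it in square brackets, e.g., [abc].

Rule 1 Final Vowel Lowering: [vodorobu] → [vodorobo]
Rule 2 Stop Lenition: [vodorobo] → [vozorovo]
Rule 3 Vowel Epenthesis: no change — [vozorovo]

[vozorovo]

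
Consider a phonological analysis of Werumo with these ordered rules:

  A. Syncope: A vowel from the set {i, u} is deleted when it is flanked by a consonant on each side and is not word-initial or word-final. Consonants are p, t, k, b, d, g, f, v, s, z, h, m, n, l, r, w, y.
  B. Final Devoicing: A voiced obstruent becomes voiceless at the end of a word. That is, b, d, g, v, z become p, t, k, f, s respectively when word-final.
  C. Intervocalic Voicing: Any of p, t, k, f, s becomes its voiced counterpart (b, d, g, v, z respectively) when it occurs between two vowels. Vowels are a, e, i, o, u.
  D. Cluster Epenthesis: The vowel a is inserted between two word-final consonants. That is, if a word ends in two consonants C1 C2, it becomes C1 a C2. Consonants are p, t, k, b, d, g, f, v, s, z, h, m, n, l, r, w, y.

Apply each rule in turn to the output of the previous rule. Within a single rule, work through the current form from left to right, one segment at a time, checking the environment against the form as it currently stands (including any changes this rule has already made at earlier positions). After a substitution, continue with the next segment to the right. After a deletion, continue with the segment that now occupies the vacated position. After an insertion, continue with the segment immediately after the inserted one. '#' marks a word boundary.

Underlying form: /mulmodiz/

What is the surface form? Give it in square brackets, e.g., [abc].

A Syncope: [mulmodiz] → [mlmodz]
B Final Devoicing: [mlmodz] → [mlmods]
C Intervocalic Voicing: no change — [mlmods]
D Cluster Epenthesis: [mlmods] → [mlmodas]

[mlmodas]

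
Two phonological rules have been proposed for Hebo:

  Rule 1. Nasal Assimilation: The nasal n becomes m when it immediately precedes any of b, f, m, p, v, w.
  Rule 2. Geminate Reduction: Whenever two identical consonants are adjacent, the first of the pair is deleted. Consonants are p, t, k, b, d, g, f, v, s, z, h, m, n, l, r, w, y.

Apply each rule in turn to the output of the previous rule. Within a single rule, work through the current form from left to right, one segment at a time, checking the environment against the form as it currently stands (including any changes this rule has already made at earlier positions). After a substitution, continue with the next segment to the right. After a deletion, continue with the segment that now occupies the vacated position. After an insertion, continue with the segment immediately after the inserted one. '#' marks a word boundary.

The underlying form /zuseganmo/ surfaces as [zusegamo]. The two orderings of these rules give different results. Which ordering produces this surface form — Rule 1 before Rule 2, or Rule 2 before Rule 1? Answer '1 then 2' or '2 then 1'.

Order 1 then 2:
  1 Nasal Assimilation: [zuseganmo] → [zusegammo]
  2 Geminate Reduction: [zusegammo] → [zusegamo]
  result: [zusegamo]
Order 2 then 1:
  2 Geminate Reduction: no change — [zuseganmo]
  1 Nasal Assimilation: [zuseganmo] → [zusegammo]
  result: [zusegammo]

1 then 2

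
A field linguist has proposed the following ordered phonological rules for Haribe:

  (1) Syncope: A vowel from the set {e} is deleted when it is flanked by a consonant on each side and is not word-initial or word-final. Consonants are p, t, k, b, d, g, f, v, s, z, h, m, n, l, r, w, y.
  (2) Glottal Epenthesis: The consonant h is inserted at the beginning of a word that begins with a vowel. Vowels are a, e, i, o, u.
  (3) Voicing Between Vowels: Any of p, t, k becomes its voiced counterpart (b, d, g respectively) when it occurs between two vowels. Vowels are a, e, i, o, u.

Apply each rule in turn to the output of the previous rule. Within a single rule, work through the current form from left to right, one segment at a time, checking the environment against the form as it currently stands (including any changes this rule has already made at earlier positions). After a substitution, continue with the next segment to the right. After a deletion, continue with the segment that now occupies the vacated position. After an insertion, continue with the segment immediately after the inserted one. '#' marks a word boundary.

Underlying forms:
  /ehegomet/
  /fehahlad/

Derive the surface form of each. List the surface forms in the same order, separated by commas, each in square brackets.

[hehgomt], [fhahlad]

/ehegomet/:
  (1) Syncope: [ehegomet] → [ehgomt]
  (2) Glottal Epenthesis: [ehgomt] → [hehgomt]
  (3) Voicing Between Vowels: no change — [hehgomt]
/fehahlad/:
  (1) Syncope: [fehahlad] → [fhahlad]
  (2) Glottal Epenthesis: no change — [fhahlad]
  (3) Voicing Between Vowels: no change — [fhahlad]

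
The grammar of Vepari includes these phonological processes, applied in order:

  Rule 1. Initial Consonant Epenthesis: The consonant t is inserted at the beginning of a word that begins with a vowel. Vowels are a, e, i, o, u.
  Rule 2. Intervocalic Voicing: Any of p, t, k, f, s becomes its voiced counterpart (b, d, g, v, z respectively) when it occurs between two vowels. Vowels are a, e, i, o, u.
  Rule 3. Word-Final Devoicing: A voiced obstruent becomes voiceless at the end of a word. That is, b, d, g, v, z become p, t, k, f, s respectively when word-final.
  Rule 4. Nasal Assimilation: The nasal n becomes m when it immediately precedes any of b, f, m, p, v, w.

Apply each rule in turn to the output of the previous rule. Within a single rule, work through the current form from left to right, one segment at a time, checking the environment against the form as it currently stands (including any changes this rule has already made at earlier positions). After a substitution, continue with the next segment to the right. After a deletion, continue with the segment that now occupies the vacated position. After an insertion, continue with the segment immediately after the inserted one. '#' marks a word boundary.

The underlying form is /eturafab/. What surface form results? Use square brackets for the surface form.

Rule 1 Initial Consonant Epenthesis: [eturafab] → [teturafab]
Rule 2 Intervocalic Voicing: [teturafab] → [teduravab]
Rule 3 Word-Final Devoicing: [teduravab] → [teduravap]
Rule 4 Nasal Assimilation: no change — [teduravap]

[teduravap]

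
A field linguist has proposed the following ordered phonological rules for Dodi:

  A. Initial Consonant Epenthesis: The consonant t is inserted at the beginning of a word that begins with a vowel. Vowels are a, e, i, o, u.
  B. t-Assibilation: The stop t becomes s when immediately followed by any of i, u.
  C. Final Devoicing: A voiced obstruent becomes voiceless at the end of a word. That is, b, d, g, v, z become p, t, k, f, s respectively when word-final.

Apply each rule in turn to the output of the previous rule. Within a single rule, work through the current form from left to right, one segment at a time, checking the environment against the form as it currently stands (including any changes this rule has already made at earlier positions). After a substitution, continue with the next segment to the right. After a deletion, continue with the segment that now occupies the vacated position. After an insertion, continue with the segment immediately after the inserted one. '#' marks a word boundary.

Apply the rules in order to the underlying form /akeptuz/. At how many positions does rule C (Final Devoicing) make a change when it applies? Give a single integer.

A Initial Consonant Epenthesis: [akeptuz] → [takeptuz]
B t-Assibilation: [takeptuz] → [takepsuz]
C Final Devoicing: [takepsuz] → [takepsus]
Rule C changed 1 position(s).

1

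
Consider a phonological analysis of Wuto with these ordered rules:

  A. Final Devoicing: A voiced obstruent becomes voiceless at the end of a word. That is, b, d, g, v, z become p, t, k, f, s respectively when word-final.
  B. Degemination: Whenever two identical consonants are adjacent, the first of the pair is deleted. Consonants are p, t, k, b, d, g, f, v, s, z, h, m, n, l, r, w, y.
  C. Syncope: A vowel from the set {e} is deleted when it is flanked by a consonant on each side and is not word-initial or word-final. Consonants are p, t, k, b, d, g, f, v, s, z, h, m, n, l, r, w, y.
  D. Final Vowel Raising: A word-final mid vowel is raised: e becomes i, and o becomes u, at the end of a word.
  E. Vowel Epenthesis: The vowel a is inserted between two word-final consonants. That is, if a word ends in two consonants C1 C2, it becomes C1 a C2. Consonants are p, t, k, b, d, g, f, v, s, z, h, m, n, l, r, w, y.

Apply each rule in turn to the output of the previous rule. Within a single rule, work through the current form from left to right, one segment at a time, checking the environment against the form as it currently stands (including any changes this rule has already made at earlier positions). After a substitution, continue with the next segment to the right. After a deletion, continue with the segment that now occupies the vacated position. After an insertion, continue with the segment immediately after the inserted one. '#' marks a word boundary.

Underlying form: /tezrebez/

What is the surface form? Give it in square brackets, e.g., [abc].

A Final Devoicing: [tezrebez] → [tezrebes]
B Degemination: no change — [tezrebes]
C Syncope: [tezrebes] → [tzrbs]
D Final Vowel Raising: no change — [tzrbs]
E Vowel Epenthesis: [tzrbs] → [tzrbas]

[tzrbas]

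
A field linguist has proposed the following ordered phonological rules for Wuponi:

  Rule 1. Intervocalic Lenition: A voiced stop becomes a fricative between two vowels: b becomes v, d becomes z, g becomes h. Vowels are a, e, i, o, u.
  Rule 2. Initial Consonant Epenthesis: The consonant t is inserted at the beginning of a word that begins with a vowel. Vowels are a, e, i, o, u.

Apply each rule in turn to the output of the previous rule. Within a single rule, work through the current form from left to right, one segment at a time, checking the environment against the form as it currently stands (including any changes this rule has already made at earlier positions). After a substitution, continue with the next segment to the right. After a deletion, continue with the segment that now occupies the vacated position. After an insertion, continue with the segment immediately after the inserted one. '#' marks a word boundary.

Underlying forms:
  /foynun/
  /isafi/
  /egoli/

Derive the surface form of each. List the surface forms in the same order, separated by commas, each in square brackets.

/foynun/:
  Rule 1 Intervocalic Lenition: no change — [foynun]
  Rule 2 Initial Consonant Epenthesis: no change — [foynun]
/isafi/:
  Rule 1 Intervocalic Lenition: no change — [isafi]
  Rule 2 Initial Consonant Epenthesis: [isafi] → [tisafi]
/egoli/:
  Rule 1 Intervocalic Lenition: [egoli] → [eholi]
  Rule 2 Initial Consonant Epenthesis: [eholi] → [teholi]

[foynun], [tisafi], [teholi]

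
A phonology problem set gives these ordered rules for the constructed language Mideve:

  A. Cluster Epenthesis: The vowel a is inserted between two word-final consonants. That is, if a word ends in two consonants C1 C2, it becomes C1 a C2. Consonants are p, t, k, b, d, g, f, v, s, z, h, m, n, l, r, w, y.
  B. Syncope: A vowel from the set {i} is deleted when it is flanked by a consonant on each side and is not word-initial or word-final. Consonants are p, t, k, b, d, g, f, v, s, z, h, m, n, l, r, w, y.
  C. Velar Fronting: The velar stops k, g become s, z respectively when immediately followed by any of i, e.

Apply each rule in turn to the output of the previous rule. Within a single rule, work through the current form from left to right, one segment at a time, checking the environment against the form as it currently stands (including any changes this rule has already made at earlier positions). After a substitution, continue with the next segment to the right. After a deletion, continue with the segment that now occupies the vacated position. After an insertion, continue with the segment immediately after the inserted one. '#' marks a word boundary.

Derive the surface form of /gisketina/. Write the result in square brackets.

[gssetna]

A Cluster Epenthesis: no change — [gisketina]
B Syncope: [gisketina] → [gsketna]
C Velar Fronting: [gsketna] → [gssetna]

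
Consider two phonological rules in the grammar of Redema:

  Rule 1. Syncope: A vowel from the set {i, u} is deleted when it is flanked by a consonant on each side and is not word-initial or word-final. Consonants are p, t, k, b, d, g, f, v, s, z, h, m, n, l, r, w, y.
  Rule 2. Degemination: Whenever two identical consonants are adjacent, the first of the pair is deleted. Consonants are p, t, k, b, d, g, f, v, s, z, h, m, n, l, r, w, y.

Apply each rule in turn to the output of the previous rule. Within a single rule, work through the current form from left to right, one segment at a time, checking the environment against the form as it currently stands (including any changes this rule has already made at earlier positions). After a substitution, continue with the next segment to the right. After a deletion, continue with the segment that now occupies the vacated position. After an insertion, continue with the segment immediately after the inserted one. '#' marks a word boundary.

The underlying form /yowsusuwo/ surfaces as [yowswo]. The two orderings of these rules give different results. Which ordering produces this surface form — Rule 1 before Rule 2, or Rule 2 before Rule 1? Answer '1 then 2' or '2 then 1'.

Order 1 then 2:
  1 Syncope: [yowsusuwo] → [yowsswo]
  2 Degemination: [yowsswo] → [yowswo]
  result: [yowswo]
Order 2 then 1:
  2 Degemination: no change — [yowsusuwo]
  1 Syncope: [yowsusuwo] → [yowsswo]
  result: [yowsswo]

1 then 2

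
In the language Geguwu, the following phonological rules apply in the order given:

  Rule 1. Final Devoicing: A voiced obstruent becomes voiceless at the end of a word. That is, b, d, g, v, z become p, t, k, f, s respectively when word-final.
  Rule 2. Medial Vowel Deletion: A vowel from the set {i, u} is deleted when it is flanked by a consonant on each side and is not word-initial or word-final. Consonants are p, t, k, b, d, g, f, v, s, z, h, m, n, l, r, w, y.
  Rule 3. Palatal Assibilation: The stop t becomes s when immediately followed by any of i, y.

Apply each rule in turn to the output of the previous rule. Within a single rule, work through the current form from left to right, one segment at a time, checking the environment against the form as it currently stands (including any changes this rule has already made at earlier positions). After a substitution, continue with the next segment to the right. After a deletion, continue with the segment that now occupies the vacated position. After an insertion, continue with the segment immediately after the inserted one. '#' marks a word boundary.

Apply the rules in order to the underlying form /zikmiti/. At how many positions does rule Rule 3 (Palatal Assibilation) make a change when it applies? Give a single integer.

1

Rule 1 Final Devoicing: no change — [zikmiti]
Rule 2 Medial Vowel Deletion: [zikmiti] → [zkmti]
Rule 3 Palatal Assibilation: [zkmti] → [zkmsi]
Rule Rule 3 changed 1 position(s).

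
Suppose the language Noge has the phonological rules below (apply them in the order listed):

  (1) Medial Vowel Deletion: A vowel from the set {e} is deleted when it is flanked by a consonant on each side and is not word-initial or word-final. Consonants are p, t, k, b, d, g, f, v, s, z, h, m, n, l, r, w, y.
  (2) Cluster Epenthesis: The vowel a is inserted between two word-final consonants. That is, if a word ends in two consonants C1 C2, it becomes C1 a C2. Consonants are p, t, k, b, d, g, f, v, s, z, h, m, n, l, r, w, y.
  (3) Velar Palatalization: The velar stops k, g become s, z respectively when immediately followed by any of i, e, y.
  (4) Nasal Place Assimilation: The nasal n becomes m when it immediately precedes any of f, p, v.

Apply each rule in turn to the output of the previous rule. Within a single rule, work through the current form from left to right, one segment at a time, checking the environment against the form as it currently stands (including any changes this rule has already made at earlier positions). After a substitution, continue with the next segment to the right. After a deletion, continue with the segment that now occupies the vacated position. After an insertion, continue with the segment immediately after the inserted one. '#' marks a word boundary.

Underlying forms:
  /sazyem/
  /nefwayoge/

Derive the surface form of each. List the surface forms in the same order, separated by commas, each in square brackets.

[sazyam], [mfwayoze]

/sazyem/:
  (1) Medial Vowel Deletion: [sazyem] → [sazym]
  (2) Cluster Epenthesis: [sazym] → [sazyam]
  (3) Velar Palatalization: no change — [sazyam]
  (4) Nasal Place Assimilation: no change — [sazyam]
/nefwayoge/:
  (1) Medial Vowel Deletion: [nefwayoge] → [nfwayoge]
  (2) Cluster Epenthesis: no change — [nfwayoge]
  (3) Velar Palatalization: [nfwayoge] → [nfwayoze]
  (4) Nasal Place Assimilation: [nfwayoze] → [mfwayoze]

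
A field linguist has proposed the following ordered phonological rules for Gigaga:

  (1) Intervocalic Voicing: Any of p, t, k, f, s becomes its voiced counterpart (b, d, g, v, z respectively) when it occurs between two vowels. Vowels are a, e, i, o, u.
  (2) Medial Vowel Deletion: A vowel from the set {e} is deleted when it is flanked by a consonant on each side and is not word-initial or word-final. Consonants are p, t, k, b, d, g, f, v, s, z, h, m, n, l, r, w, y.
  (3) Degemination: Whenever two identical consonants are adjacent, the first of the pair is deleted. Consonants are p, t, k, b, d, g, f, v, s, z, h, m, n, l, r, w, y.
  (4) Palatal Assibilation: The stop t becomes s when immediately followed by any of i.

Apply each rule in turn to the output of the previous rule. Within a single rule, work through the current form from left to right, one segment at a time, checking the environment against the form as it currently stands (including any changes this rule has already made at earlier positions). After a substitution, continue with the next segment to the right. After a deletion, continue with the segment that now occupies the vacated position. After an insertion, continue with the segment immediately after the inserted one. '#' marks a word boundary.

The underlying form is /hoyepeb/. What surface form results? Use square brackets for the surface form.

(1) Intervocalic Voicing: [hoyepeb] → [hoyebeb]
(2) Medial Vowel Deletion: [hoyebeb] → [hoybb]
(3) Degemination: [hoybb] → [hoyb]
(4) Palatal Assibilation: no change — [hoyb]

[hoyb]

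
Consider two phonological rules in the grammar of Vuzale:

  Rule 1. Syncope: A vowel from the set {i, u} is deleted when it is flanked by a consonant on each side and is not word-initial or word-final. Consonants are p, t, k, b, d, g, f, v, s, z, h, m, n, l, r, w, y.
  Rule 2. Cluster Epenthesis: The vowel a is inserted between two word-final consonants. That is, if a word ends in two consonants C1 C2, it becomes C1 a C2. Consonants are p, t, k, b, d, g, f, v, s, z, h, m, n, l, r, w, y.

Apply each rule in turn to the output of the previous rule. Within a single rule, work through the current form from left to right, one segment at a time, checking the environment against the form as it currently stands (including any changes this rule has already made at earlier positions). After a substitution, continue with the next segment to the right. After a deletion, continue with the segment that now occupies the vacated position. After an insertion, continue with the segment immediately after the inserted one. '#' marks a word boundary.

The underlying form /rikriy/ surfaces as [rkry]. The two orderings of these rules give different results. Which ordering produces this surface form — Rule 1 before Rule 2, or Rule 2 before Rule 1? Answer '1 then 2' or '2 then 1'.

2 then 1

Order 1 then 2:
  1 Syncope: [rikriy] → [rkry]
  2 Cluster Epenthesis: [rkry] → [rkray]
  result: [rkray]
Order 2 then 1:
  2 Cluster Epenthesis: no change — [rikriy]
  1 Syncope: [rikriy] → [rkry]
  result: [rkry]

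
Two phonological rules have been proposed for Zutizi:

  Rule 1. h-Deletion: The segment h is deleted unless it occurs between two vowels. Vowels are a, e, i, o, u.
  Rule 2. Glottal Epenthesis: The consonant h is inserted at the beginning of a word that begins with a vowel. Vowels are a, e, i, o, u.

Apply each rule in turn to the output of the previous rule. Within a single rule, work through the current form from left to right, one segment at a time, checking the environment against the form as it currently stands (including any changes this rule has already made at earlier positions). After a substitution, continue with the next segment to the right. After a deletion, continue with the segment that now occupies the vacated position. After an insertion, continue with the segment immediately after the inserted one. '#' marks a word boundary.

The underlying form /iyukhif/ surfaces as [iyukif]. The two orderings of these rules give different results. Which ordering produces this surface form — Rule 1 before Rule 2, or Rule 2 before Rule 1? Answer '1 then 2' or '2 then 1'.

2 then 1

Order 1 then 2:
  1 h-Deletion: [iyukhif] → [iyukif]
  2 Glottal Epenthesis: [iyukif] → [hiyukif]
  result: [hiyukif]
Order 2 then 1:
  2 Glottal Epenthesis: [iyukhif] → [hiyukhif]
  1 h-Deletion: [hiyukhif] → [iyukif]
  result: [iyukif]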